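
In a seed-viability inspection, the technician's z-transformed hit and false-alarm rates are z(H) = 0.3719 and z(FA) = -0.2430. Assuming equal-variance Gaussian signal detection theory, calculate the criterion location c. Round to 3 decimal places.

c = -0.064

c = −½·[z(H) + z(FA)] = −½·(0.3719 + (-0.2430)) = -0.06445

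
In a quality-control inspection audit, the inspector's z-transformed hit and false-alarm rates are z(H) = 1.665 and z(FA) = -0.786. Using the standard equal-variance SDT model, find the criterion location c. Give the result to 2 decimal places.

c = -0.44

c = −½·[z(H) + z(FA)] = −½·(1.665 + (-0.786)) = -0.4395
c < 0: the inspector has a liberal response bias.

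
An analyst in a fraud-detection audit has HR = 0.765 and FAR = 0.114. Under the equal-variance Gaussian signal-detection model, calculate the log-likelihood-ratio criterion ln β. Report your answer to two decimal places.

ln β = 0.47

z(0.765) = 0.722, z(0.114) = -1.206
ln β = −½·[z(H)² − z(FA)²] = −0.5 × (0.521 − 1.454) = 0.4665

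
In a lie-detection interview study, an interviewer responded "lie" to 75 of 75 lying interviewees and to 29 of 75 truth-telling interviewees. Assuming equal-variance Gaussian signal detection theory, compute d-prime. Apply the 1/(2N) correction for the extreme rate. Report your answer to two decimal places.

The hit rate is 75/75 = 1, so apply the 1/(2N) correction: H → 1 − 1/(2·75) = 0.99333.
z(H) = z(0.99333) = 2.475
z(FA) = z(0.38667) = -0.288
d' = 2.475 − (-0.288) = 2.763

d-prime = 2.76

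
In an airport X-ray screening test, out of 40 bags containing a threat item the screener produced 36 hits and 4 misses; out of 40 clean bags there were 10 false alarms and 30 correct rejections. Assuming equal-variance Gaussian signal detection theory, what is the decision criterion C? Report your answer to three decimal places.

H = 36/40 = 0.9000
FA = 10/40 = 0.2500
z(0.9000) = 1.2816, z(0.2500) = -0.6745
c = −½·[z(H) + z(FA)] = −0.5 × (1.2816 + (-0.6745)) = -0.30355
c < 0: the screener has a liberal response bias.

C = -0.304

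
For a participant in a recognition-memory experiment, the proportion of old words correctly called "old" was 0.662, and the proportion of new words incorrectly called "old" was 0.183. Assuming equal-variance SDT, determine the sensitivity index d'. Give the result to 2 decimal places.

z(H) = 0.4179
z(FA) = -0.9040
d' = z(H) − z(FA) = 0.4179 − (-0.9040) = 1.3219

d' = 1.32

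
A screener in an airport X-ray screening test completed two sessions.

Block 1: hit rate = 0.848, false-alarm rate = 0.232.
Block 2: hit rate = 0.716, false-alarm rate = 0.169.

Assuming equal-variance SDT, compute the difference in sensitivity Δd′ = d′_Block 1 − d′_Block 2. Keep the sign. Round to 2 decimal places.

Δd′ = 0.23

Block 1: z(0.848) = 1.028, z(0.232) = -0.732, d' = 1.760
Block 2: z(0.716) = 0.571, z(0.169) = -0.958, d' = 1.529
Δd' = d'_Block 1 − d'_Block 2 = 1.760 − 1.529 = 0.231
Block 1 has the higher sensitivity.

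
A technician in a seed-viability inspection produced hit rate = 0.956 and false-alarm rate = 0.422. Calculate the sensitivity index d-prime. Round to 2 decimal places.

z(H) = 1.706
z(FA) = -0.197
d' = z(H) − z(FA) = 1.706 − (-0.197) = 1.903

d-prime = 1.90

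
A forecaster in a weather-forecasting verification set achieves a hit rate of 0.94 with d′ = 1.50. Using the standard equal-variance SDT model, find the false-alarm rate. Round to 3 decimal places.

z(hit rate) = z(0.94) = 1.5548
z(FA) = z(H) − d' = 1.5548 − 1.50 = 0.0548
false-alarm rate = Φ(0.0548) = 0.5219

false-alarm rate = 0.522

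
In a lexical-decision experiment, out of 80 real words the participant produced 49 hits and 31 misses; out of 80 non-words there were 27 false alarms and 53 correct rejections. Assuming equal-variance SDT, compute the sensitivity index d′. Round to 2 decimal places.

d′ = 0.71

H = 49/80 = 0.6125
FA = 27/80 = 0.3375
z(0.6125) = 0.2858, z(0.3375) = -0.4193
d' = z(H) − z(FA) = 0.2858 − (-0.4193) = 0.7051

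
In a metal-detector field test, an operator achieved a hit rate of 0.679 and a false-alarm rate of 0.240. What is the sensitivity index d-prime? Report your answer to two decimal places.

z(0.679) = 0.465, z(0.240) = -0.706
d' = z(H) − z(FA) = 0.465 − (-0.706) = 1.171

d-prime = 1.17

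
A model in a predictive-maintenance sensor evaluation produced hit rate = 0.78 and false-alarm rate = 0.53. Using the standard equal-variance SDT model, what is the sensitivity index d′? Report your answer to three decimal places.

z(H) = z(0.78) = 0.7722
z(FA) = z(0.53) = 0.0753
d' = z(H) − z(FA) = 0.7722 − 0.0753 = 0.6969

d′ = 0.697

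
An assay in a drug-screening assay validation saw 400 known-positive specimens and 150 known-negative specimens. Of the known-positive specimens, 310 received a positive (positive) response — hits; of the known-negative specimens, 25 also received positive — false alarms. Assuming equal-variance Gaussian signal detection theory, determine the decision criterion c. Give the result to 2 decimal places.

H = 310/400 = 0.7750
FA = 25/150 = 0.1667
z(H) = 0.755
z(FA) = -0.967
c = −½·[z(H) + z(FA)] = −0.5 × (0.755 + (-0.967)) = 0.106
c > 0: the assay has a conservative response bias.

c = 0.11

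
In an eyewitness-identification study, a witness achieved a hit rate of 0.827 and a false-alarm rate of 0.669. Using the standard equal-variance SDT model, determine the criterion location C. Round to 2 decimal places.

C = -0.69

Φ⁻¹(H) = Φ⁻¹(0.827) = 0.9424
Φ⁻¹(FA) = Φ⁻¹(0.669) = 0.4372
c = −½·[z(H) + z(FA)] = −0.5 × (0.9424 + 0.4372) = -0.6898
c < 0: the witness has a liberal response bias.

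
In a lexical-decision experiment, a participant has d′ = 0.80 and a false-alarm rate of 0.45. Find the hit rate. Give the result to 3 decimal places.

z(false-alarm rate) = z(0.45) = -0.1257
z(H) = z(FA) + d' = -0.1257 + 0.80 = 0.6743
hit rate = Φ(0.6743) = 0.7499

hit rate = 0.750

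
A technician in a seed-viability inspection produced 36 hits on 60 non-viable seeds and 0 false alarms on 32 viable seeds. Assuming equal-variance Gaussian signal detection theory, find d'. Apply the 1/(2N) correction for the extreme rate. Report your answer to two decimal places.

d' = 2.41

The false-alarm rate is 0/32 = 0, so apply the 1/(2N) correction: FA → 1/(2·32) = 0.01562.
z(H) = z(0.60000) = 0.253
z(FA) = z(0.01562) = -2.154
d' = 0.253 − (-2.154) = 2.407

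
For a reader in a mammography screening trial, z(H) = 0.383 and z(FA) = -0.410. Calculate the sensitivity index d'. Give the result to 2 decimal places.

d' = z(H) − z(FA) = 0.383 − (-0.410) = 0.793

d' = 0.79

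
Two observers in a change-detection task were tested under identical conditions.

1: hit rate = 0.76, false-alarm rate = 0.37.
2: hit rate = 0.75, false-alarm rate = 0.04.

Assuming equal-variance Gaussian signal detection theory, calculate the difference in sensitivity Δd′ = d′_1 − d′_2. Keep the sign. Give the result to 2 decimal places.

Δd′ = -1.39

1: z(0.76) = 0.706, z(0.37) = -0.332, d' = 1.038
2: z(0.75) = 0.674, z(0.04) = -1.751, d' = 2.425
Δd' = d'_1 − d'_2 = 1.038 − 2.425 = -1.387
2 has the higher sensitivity.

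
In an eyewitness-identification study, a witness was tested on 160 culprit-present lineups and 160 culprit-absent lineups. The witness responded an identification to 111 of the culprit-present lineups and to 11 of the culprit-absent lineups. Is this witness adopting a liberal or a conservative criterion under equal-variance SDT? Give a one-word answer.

conservative

z(H) = 0.507, z(FA) = -1.485
c = −½·(z(H) + z(FA)) = 0.489
c > 0 → conservative criterion (biased toward responding “no”).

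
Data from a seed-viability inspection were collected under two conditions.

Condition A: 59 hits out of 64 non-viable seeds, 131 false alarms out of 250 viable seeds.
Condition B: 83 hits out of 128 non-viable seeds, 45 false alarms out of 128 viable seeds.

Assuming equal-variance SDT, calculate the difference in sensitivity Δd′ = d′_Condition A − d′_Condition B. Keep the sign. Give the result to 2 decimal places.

Condition A: z(0.9219) = 1.418, z(0.5240) = 0.060, d' = 1.358
Condition B: z(0.6484) = 0.381, z(0.3516) = -0.381, d' = 0.762
Δd' = d'_Condition A − d'_Condition B = 1.358 − 0.762 = 0.596
Condition A has the higher sensitivity.

Δd′ = 0.60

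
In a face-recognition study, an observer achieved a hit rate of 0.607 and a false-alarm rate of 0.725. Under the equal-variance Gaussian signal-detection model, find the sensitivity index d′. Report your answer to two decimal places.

z(H) = z(0.607) = 0.272
z(FA) = z(0.725) = 0.598
d' = z(H) − z(FA) = 0.272 − 0.598 = -0.326

d′ = -0.33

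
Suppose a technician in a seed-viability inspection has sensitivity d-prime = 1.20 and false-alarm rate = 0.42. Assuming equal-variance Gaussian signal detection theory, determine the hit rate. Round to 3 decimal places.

hit rate = 0.841

z(false-alarm rate) = z(0.42) = -0.2019
z(H) = z(FA) + d' = -0.2019 + 1.20 = 0.9981
hit rate = Φ(0.9981) = 0.8409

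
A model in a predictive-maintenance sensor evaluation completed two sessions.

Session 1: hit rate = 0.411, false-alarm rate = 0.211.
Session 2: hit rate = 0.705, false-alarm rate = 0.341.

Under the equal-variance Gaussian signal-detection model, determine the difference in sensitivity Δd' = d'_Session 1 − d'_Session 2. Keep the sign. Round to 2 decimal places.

Δd' = -0.37

Session 1: z(0.411) = -0.225, z(0.211) = -0.803, d' = 0.578
Session 2: z(0.705) = 0.539, z(0.341) = -0.410, d' = 0.949
Δd' = d'_Session 1 − d'_Session 2 = 0.578 − 0.949 = -0.371
Session 2 has the higher sensitivity.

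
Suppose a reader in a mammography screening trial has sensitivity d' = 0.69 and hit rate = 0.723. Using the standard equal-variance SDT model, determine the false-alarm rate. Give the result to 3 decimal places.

false-alarm rate = 0.461

z(hit rate) = z(0.723) = 0.5918
z(FA) = z(H) − d' = 0.5918 − 0.69 = -0.0982
false-alarm rate = Φ(-0.0982) = 0.4609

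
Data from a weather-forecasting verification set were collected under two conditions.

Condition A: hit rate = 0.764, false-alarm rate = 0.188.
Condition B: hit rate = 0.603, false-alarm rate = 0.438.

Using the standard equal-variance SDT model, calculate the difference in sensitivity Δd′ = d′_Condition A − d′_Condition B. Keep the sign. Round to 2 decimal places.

Condition A: z(0.764) = 0.719, z(0.188) = -0.885, d' = 1.604
Condition B: z(0.603) = 0.261, z(0.438) = -0.156, d' = 0.417
Δd' = d'_Condition A − d'_Condition B = 1.604 − 0.417 = 1.187
Condition A has the higher sensitivity.

Δd′ = 1.19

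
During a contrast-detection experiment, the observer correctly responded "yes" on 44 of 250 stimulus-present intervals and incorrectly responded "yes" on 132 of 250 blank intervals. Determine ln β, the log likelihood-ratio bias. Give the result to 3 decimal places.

H = 44/250 = 0.1760
FA = 132/250 = 0.5280
Φ⁻¹(H) = Φ⁻¹(0.1760) = -0.9307
Φ⁻¹(FA) = Φ⁻¹(0.5280) = 0.0702
ln β = −½·[z(H)² − z(FA)²] = −0.5 × (0.8662 − 0.0049) = -0.43065

ln β = -0.431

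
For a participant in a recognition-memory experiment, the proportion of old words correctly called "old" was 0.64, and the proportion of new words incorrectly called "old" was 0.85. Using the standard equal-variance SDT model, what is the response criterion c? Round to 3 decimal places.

c = -0.697

z(H) = z(0.64) = 0.3585
z(FA) = z(0.85) = 1.0364
c = −½·[z(H) + z(FA)] = −0.5 × (0.3585 + 1.0364) = -0.69745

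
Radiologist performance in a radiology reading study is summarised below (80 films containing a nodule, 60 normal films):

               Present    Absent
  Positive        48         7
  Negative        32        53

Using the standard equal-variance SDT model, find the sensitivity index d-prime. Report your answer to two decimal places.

H = 48/80 = 0.6000
FA = 7/60 = 0.1167
z(H) = z(0.6000) = 0.253
z(FA) = z(0.1167) = -1.192
d' = z(H) − z(FA) = 0.253 − (-1.192) = 1.445

d-prime = 1.45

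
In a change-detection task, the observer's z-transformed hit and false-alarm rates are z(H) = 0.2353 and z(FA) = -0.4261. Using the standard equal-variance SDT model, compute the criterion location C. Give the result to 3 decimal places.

c = −½·[z(H) + z(FA)] = −½·(0.2353 + (-0.4261)) = 0.0954
c > 0: the observer has a conservative response bias.

C = 0.095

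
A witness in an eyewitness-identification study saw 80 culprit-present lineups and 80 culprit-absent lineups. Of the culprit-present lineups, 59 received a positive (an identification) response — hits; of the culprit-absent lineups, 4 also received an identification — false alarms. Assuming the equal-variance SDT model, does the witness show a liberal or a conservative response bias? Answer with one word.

z(H) = 0.636, z(FA) = -1.645
c = −½·(z(H) + z(FA)) = 0.5045
c > 0 → conservative criterion (biased toward responding “no”).

conservative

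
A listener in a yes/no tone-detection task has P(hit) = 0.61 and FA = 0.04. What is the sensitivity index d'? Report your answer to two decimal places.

d' = 2.03

Φ⁻¹(0.61) = 0.279, Φ⁻¹(0.04) = -1.751
d' = z(H) − z(FA) = 0.279 − (-1.751) = 2.030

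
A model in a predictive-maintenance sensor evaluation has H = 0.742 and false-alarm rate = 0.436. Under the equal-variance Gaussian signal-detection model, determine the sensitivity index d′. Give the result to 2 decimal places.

Φ⁻¹(0.742) = 0.6495, Φ⁻¹(0.436) = -0.1611
d' = z(H) − z(FA) = 0.6495 − (-0.1611) = 0.8106

d′ = 0.81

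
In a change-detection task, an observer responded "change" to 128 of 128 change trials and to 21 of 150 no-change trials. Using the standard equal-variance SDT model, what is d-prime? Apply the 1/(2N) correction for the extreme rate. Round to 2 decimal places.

The hit rate is 128/128 = 1, so apply the 1/(2N) correction: H → 1 − 1/(2·128) = 0.99609.
z(H) = z(0.99609) = 2.660
z(FA) = z(0.14000) = -1.080
d' = 2.660 − (-1.080) = 3.740

d-prime = 3.74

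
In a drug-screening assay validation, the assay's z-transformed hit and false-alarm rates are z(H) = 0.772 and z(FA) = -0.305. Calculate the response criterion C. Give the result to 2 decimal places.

C = -0.23

c = −½·[z(H) + z(FA)] = −½·(0.772 + (-0.305)) = -0.2335
c < 0: the assay has a liberal response bias.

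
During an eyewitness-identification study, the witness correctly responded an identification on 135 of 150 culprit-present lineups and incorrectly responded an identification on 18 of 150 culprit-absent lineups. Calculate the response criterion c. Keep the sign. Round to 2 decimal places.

H = 135/150 = 0.9000
FA = 18/150 = 0.1200
z(H) = 1.2816
z(FA) = -1.1750
c = −½·[z(H) + z(FA)] = −0.5 × (1.2816 + (-1.1750)) = -0.0533
c < 0: the witness has a liberal response bias.

c = -0.05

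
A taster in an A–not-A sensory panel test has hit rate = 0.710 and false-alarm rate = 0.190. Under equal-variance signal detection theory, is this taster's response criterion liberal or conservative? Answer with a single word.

z(H) = 0.553, z(FA) = -0.878
c = −½·(z(H) + z(FA)) = 0.1625
c > 0 → conservative criterion (biased toward responding “no”).

conservative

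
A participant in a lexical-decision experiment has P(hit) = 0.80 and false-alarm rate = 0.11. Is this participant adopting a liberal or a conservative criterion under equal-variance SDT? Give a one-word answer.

z(H) = 0.842, z(FA) = -1.227
c = −½·(z(H) + z(FA)) = 0.1925
c > 0 → conservative criterion (biased toward responding “no”).

conservative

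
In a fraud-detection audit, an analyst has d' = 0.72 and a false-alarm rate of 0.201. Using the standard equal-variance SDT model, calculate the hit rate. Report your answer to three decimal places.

hit rate = 0.453

z(false-alarm rate) = z(0.201) = -0.8381
z(H) = z(FA) + d' = -0.8381 + 0.72 = -0.1181
hit rate = Φ(-0.1181) = 0.4530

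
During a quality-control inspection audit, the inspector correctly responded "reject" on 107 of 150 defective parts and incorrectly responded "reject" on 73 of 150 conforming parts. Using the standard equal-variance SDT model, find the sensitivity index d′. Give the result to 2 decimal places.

H = 107/150 = 0.7133
FA = 73/150 = 0.4867
z(H) = 0.5631
z(FA) = -0.0333
d' = z(H) − z(FA) = 0.5631 − (-0.0333) = 0.5964

d′ = 0.60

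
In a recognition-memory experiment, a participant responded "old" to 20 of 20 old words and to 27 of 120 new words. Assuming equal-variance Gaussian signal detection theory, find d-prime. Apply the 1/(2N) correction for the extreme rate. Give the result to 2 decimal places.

The hit rate is 20/20 = 1, so apply the 1/(2N) correction: H → 1 − 1/(2·20) = 0.97500.
z(H) = z(0.97500) = 1.960
z(FA) = z(0.22500) = -0.755
d' = 1.960 − (-0.755) = 2.715

d-prime = 2.72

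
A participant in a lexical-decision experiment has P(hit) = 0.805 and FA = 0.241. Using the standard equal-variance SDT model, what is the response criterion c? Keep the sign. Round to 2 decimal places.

Φ⁻¹(H) = Φ⁻¹(0.805) = 0.860
Φ⁻¹(FA) = Φ⁻¹(0.241) = -0.703
c = −½·[z(H) + z(FA)] = −0.5 × (0.860 + (-0.703)) = -0.0785
c < 0: the participant has a liberal response bias.

c = -0.08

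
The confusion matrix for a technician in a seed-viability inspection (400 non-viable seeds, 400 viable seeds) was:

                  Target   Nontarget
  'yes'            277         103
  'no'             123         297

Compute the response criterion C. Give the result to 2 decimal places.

C = 0.07

H = 277/400 = 0.6925
FA = 103/400 = 0.2575
Φ⁻¹(0.6925) = 0.5029, Φ⁻¹(0.2575) = -0.6511
c = −½·[z(H) + z(FA)] = −0.5 × (0.5029 + (-0.6511)) = 0.0741
c > 0: the technician has a conservative response bias.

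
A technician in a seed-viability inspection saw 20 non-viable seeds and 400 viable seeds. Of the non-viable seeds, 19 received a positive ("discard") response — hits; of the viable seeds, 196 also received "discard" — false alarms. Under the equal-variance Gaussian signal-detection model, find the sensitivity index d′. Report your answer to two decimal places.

d′ = 1.67

H = 19/20 = 0.9500
FA = 196/400 = 0.4900
Φ⁻¹(0.9500) = 1.645, Φ⁻¹(0.4900) = -0.025
d' = z(H) − z(FA) = 1.645 − (-0.025) = 1.670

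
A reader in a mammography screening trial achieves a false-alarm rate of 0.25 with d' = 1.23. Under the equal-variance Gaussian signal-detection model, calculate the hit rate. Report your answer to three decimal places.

hit rate = 0.711

z(false-alarm rate) = z(0.25) = -0.6745
z(H) = z(FA) + d' = -0.6745 + 1.23 = 0.5555
hit rate = Φ(0.5555) = 0.7107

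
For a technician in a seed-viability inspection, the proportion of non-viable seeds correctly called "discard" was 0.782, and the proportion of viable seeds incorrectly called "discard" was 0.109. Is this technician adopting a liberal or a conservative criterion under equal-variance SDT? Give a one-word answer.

conservative

z(H) = 0.779, z(FA) = -1.232
c = −½·(z(H) + z(FA)) = 0.2265
c > 0 → conservative criterion (biased toward responding “no”).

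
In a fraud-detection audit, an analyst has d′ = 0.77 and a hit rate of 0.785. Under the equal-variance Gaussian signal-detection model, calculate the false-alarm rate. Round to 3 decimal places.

z(hit rate) = z(0.785) = 0.7892
z(FA) = z(H) − d' = 0.7892 − 0.77 = 0.0192
false-alarm rate = Φ(0.0192) = 0.5077

false-alarm rate = 0.508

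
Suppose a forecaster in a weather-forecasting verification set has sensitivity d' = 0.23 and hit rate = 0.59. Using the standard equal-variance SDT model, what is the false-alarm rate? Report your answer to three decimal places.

false-alarm rate = 0.499

z(hit rate) = z(0.59) = 0.2275
z(FA) = z(H) − d' = 0.2275 − 0.23 = -0.0025
false-alarm rate = Φ(-0.0025) = 0.4990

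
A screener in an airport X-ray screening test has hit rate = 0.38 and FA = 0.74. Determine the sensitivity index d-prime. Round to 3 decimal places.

Φ⁻¹(H) = -0.3055
Φ⁻¹(FA) = 0.6433
d' = z(H) − z(FA) = -0.3055 − 0.6433 = -0.9488

d-prime = -0.949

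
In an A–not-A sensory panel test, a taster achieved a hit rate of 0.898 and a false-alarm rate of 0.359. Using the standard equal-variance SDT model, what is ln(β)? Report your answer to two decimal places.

z(H) = 1.270
z(FA) = -0.361
ln β = −½·[z(H)² − z(FA)²] = −0.5 × (1.613 − 0.130) = -0.7415

ln β = -0.74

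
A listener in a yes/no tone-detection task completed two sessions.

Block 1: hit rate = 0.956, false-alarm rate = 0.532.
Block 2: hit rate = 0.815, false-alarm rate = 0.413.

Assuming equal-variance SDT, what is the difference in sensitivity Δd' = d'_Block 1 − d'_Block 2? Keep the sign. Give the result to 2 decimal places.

Block 1: z(0.956) = 1.706, z(0.532) = 0.080, d' = 1.626
Block 2: z(0.815) = 0.896, z(0.413) = -0.220, d' = 1.116
Δd' = d'_Block 1 − d'_Block 2 = 1.626 − 1.116 = 0.510
Block 1 has the higher sensitivity.

Δd' = 0.51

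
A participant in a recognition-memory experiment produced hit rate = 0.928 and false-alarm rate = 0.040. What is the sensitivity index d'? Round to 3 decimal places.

d' = 3.212

z(H) = z(0.928) = 1.4611
z(FA) = z(0.040) = -1.7507
d' = z(H) − z(FA) = 1.4611 − (-1.7507) = 3.2118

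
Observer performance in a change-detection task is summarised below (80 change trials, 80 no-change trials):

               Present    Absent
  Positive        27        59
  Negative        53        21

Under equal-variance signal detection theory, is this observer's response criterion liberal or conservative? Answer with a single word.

liberal

z(H) = -0.419, z(FA) = 0.636
c = −½·(z(H) + z(FA)) = -0.1085
c < 0 → liberal criterion (biased toward responding “yes”).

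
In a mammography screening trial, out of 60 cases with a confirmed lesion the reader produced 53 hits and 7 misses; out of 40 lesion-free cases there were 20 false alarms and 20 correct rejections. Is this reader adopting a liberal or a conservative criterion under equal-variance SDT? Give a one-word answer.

z(H) = 1.192, z(FA) = 0.000
c = −½·(z(H) + z(FA)) = -0.596
c < 0 → liberal criterion (biased toward responding “yes”).

liberal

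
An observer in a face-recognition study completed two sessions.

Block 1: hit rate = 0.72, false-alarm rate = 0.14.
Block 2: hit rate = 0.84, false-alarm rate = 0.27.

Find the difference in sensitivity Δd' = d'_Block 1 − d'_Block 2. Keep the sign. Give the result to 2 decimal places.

Δd' = 0.06

Block 1: z(0.72) = 0.583, z(0.14) = -1.080, d' = 1.663
Block 2: z(0.84) = 0.994, z(0.27) = -0.613, d' = 1.607
Δd' = d'_Block 1 − d'_Block 2 = 1.663 − 1.607 = 0.056
Block 1 has the higher sensitivity.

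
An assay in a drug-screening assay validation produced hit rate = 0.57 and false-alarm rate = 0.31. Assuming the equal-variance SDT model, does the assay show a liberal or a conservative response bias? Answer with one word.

z(H) = 0.176, z(FA) = -0.496
c = −½·(z(H) + z(FA)) = 0.160
c > 0 → conservative criterion (biased toward responding “no”).

conservative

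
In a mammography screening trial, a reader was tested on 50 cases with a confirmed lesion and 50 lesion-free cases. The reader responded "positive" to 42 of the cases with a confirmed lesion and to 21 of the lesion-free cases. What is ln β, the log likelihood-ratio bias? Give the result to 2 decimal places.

H = 42/50 = 0.8400
FA = 21/50 = 0.4200
z(H) = 0.994
z(FA) = -0.202
ln β = −½·[z(H)² − z(FA)²] = −0.5 × (0.988 − 0.041) = -0.4735

ln β = -0.47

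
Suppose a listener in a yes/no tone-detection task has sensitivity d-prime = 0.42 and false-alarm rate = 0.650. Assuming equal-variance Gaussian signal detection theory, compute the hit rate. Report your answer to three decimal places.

z(false-alarm rate) = z(0.650) = 0.3853
z(H) = z(FA) + d' = 0.3853 + 0.42 = 0.8053
hit rate = Φ(0.8053) = 0.7897

hit rate = 0.790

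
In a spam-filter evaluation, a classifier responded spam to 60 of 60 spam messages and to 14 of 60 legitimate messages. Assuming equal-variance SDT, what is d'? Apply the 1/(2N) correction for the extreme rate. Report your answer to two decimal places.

d' = 3.12

The hit rate is 60/60 = 1, so apply the 1/(2N) correction: H → 1 − 1/(2·60) = 0.99167.
z(H) = z(0.99167) = 2.394
z(FA) = z(0.23333) = -0.728
d' = 2.394 − (-0.728) = 3.122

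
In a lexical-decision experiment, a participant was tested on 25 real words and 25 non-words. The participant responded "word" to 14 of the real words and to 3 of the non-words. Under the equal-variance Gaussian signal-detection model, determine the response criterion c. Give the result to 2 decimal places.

H = 14/25 = 0.5600
FA = 3/25 = 0.1200
Φ⁻¹(H) = 0.151
Φ⁻¹(FA) = -1.175
c = −½·[z(H) + z(FA)] = −0.5 × (0.151 + (-1.175)) = 0.512

c = 0.51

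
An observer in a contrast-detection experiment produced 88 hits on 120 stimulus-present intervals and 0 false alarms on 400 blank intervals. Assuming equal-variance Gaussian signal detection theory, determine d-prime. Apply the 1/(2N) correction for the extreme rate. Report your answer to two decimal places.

d-prime = 3.65

The false-alarm rate is 0/400 = 0, so apply the 1/(2N) correction: FA → 1/(2·400) = 0.00125.
z(H) = z(0.73333) = 0.623
z(FA) = z(0.00125) = -3.023
d' = 0.623 − (-3.023) = 3.646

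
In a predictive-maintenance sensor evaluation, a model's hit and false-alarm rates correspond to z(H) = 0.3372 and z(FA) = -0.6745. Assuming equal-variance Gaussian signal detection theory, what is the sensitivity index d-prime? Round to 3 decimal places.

d' = z(H) − z(FA) = 0.3372 − (-0.6745) = 1.0117

d-prime = 1.012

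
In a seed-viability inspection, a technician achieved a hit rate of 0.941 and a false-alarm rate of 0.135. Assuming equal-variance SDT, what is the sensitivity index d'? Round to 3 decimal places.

d' = 2.666

z(H) = z(0.941) = 1.5632
z(FA) = z(0.135) = -1.1031
d' = z(H) − z(FA) = 1.5632 − (-1.1031) = 2.6663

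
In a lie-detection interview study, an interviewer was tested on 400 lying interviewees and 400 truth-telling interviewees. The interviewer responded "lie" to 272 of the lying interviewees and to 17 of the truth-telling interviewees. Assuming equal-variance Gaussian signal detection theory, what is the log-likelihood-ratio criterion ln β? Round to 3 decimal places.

ln β = 1.374

H = 272/400 = 0.6800
FA = 17/400 = 0.0425
z(H) = z(0.6800) = 0.4677
z(FA) = z(0.0425) = -1.7224
ln β = −½·[z(H)² − z(FA)²] = −0.5 × (0.2187 − 2.9667) = 1.3740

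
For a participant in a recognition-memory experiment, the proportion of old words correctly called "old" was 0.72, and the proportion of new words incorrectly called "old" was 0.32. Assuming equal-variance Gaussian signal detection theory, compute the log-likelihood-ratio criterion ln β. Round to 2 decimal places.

Φ⁻¹(0.72) = 0.583, Φ⁻¹(0.32) = -0.468
ln β = −½·[z(H)² − z(FA)²] = −0.5 × (0.340 − 0.219) = -0.0605

ln β = -0.06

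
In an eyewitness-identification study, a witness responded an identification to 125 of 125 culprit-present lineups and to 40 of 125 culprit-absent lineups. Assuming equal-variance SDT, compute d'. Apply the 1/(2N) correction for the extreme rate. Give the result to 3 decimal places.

d' = 3.120

The hit rate is 125/125 = 1, so apply the 1/(2N) correction: H → 1 − 1/(2·125) = 0.99600.
z(H) = z(0.99600) = 2.6521
z(FA) = z(0.32000) = -0.4677
d' = 2.6521 − (-0.4677) = 3.1198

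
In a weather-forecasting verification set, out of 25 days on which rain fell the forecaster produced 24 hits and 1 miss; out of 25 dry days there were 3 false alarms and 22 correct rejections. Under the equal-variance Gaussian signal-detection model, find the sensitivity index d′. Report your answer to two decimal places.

d′ = 2.93

H = 24/25 = 0.9600
FA = 3/25 = 0.1200
z(0.9600) = 1.751, z(0.1200) = -1.175
d' = z(H) − z(FA) = 1.751 − (-1.175) = 2.926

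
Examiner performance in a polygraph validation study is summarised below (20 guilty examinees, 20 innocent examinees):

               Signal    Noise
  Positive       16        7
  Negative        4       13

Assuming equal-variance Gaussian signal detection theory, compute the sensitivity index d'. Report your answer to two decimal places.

H = 16/20 = 0.8000
FA = 7/20 = 0.3500
Φ⁻¹(0.8000) = 0.8416, Φ⁻¹(0.3500) = -0.3853
d' = z(H) − z(FA) = 0.8416 − (-0.3853) = 1.2269

d' = 1.23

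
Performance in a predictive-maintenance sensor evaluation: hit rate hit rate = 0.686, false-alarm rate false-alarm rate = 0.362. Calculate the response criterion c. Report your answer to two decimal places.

c = -0.07

z(0.686) = 0.4845, z(0.362) = -0.3531
c = −½·[z(H) + z(FA)] = −0.5 × (0.4845 + (-0.3531)) = -0.0657
c < 0: the model has a liberal response bias.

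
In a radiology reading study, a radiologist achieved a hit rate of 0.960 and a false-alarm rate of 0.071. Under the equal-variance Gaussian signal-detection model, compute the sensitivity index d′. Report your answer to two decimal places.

z(0.960) = 1.7507, z(0.071) = -1.4684
d' = z(H) − z(FA) = 1.7507 − (-1.4684) = 3.2191

d′ = 3.22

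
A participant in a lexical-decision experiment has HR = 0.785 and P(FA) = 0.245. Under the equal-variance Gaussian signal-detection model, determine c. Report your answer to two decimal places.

z(0.785) = 0.789, z(0.245) = -0.690
c = −½·[z(H) + z(FA)] = −0.5 × (0.789 + (-0.690)) = -0.0495
c < 0: the participant has a liberal response bias.

c = -0.05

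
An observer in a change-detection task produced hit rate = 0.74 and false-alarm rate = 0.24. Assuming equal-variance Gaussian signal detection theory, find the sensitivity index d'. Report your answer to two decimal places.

d' = 1.35

z(0.74) = 0.6433, z(0.24) = -0.7063
d' = z(H) − z(FA) = 0.6433 − (-0.7063) = 1.3496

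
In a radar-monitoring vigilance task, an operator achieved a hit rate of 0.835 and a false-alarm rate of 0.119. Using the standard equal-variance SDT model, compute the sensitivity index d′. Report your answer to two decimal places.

z(0.835) = 0.974, z(0.119) = -1.180
d' = z(H) − z(FA) = 0.974 − (-1.180) = 2.154

d′ = 2.15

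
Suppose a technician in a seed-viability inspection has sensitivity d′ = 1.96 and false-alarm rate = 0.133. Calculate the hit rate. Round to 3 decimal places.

z(false-alarm rate) = z(0.133) = -1.1123
z(H) = z(FA) + d' = -1.1123 + 1.96 = 0.8477
hit rate = Φ(0.8477) = 0.8017

hit rate = 0.802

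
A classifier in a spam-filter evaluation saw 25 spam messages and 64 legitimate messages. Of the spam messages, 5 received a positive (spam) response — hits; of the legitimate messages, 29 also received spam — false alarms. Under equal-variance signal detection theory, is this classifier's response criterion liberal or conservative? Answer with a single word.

z(H) = -0.842, z(FA) = -0.118
c = −½·(z(H) + z(FA)) = 0.480
c > 0 → conservative criterion (biased toward responding “no”).

conservative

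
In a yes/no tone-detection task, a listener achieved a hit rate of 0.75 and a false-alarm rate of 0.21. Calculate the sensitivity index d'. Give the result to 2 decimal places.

d' = 1.48

z(H) = 0.674
z(FA) = -0.806
d' = z(H) − z(FA) = 0.674 − (-0.806) = 1.480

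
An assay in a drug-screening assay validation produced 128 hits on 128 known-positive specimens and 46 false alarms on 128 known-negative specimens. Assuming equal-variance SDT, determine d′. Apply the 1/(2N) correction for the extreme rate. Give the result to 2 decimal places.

The hit rate is 128/128 = 1, so apply the 1/(2N) correction: H → 1 − 1/(2·128) = 0.99609.
z(H) = z(0.99609) = 2.660
z(FA) = z(0.35938) = -0.360
d' = 2.660 − (-0.360) = 3.020

d′ = 3.02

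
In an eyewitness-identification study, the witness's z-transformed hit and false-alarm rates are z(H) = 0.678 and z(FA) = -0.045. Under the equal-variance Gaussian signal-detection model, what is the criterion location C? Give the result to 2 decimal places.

C = -0.32

c = −½·[z(H) + z(FA)] = −½·(0.678 + (-0.045)) = -0.3165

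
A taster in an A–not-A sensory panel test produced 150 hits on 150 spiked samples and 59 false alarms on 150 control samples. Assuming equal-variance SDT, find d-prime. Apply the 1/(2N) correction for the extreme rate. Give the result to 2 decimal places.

The hit rate is 150/150 = 1, so apply the 1/(2N) correction: H → 1 − 1/(2·150) = 0.99667.
z(H) = z(0.99667) = 2.713
z(FA) = z(0.39333) = -0.271
d' = 2.713 − (-0.271) = 2.984

d-prime = 2.98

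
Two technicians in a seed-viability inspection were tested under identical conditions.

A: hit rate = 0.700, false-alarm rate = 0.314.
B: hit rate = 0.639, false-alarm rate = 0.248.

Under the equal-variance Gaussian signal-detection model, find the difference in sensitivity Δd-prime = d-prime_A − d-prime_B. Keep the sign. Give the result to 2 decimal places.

A: z(0.700) = 0.524, z(0.314) = -0.485, d' = 1.009
B: z(0.639) = 0.356, z(0.248) = -0.681, d' = 1.037
Δd' = d'_A − d'_B = 1.009 − 1.037 = -0.028
B has the higher sensitivity.

Δd-prime = -0.03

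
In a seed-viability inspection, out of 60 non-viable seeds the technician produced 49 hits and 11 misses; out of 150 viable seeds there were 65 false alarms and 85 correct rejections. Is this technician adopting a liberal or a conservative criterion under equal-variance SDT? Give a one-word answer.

z(H) = 0.903, z(FA) = -0.168
c = −½·(z(H) + z(FA)) = -0.3675
c < 0 → liberal criterion (biased toward responding “yes”).

liberal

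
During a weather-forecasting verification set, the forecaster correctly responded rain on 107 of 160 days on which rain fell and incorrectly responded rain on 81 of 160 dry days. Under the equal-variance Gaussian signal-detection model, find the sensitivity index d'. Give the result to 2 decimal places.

H = 107/160 = 0.6687
FA = 81/160 = 0.5062
z(H) = z(0.6687) = 0.4363
z(FA) = z(0.5062) = 0.0155
d' = z(H) − z(FA) = 0.4363 − 0.0155 = 0.4208

d' = 0.42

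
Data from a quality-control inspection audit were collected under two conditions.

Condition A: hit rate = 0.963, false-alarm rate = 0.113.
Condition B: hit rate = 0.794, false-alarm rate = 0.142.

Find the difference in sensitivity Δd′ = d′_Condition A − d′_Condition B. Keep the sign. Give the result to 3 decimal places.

Δd′ = 1.106

Condition A: z(0.963) = 1.7866, z(0.113) = -1.2107, d' = 2.9973
Condition B: z(0.794) = 0.8204, z(0.142) = -1.0714, d' = 1.8918
Δd' = d'_Condition A − d'_Condition B = 2.9973 − 1.8918 = 1.1055
Condition A has the higher sensitivity.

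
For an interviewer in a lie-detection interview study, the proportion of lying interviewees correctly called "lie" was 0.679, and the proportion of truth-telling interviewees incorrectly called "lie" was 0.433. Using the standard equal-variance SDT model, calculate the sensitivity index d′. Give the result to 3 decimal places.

z(H) = z(0.679) = 0.4649
z(FA) = z(0.433) = -0.1687
d' = z(H) − z(FA) = 0.4649 − (-0.1687) = 0.6336

d′ = 0.634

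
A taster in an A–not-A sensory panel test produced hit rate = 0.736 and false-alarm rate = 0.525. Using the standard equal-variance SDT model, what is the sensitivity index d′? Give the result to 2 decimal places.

z(H) = z(0.736) = 0.631
z(FA) = z(0.525) = 0.063
d' = z(H) − z(FA) = 0.631 − 0.063 = 0.568

d′ = 0.57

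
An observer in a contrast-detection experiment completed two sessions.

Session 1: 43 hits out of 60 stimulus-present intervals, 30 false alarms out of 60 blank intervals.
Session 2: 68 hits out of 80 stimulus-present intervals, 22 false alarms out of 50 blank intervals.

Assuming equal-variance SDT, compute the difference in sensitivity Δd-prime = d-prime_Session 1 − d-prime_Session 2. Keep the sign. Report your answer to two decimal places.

Session 1: z(0.7167) = 0.573, z(0.5000) = 0.000, d' = 0.573
Session 2: z(0.8500) = 1.036, z(0.4400) = -0.151, d' = 1.187
Δd' = d'_Session 1 − d'_Session 2 = 0.573 − 1.187 = -0.614
Session 2 has the higher sensitivity.

Δd-prime = -0.61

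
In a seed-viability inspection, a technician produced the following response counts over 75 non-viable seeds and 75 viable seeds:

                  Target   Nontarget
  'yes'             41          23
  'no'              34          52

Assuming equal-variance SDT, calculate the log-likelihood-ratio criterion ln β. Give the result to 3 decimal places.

H = 41/75 = 0.5467
FA = 23/75 = 0.3067
z(H) = 0.1173
z(FA) = -0.5052
ln β = −½·[z(H)² − z(FA)²] = −0.5 × (0.0138 − 0.2552) = 0.1207

ln β = 0.121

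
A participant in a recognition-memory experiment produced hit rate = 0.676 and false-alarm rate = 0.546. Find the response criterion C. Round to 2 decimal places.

z(0.676) = 0.4565, z(0.546) = 0.1156
c = −½·[z(H) + z(FA)] = −0.5 × (0.4565 + 0.1156) = -0.28605

C = -0.29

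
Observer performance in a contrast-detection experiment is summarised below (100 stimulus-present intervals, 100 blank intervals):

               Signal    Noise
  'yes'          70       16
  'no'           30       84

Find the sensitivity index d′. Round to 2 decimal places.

H = 70/100 = 0.7000
FA = 16/100 = 0.1600
z(H) = z(0.7000) = 0.5244
z(FA) = z(0.1600) = -0.9945
d' = z(H) − z(FA) = 0.5244 − (-0.9945) = 1.5189

d′ = 1.52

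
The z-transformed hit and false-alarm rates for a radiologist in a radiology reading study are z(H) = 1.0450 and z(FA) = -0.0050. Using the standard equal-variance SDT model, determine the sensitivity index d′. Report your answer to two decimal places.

d′ = 1.05

d' = z(H) − z(FA) = 1.0450 − (-0.0050) = 1.0500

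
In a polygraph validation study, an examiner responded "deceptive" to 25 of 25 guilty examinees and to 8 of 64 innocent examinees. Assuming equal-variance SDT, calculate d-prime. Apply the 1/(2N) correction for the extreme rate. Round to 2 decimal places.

The hit rate is 25/25 = 1, so apply the 1/(2N) correction: H → 1 − 1/(2·25) = 0.98000.
z(H) = z(0.98000) = 2.054
z(FA) = z(0.12500) = -1.150
d' = 2.054 − (-1.150) = 3.204

d-prime = 3.20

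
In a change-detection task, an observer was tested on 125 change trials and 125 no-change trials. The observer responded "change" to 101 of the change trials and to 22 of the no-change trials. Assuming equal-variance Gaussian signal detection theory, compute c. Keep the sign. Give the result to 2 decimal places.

c = 0.03

H = 101/125 = 0.8080
FA = 22/125 = 0.1760
Φ⁻¹(H) = Φ⁻¹(0.8080) = 0.8705
Φ⁻¹(FA) = Φ⁻¹(0.1760) = -0.9307
c = −½·[z(H) + z(FA)] = −0.5 × (0.8705 + (-0.9307)) = 0.0301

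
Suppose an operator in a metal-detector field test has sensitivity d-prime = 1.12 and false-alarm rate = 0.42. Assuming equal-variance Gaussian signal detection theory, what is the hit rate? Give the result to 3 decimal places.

hit rate = 0.821

z(false-alarm rate) = z(0.42) = -0.2019
z(H) = z(FA) + d' = -0.2019 + 1.12 = 0.9181
hit rate = Φ(0.9181) = 0.8207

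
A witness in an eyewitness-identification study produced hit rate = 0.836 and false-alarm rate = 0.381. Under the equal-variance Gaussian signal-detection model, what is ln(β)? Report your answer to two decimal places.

z(0.836) = 0.978, z(0.381) = -0.303
ln β = −½·[z(H)² − z(FA)²] = −0.5 × (0.956 − 0.092) = -0.432

ln β = -0.43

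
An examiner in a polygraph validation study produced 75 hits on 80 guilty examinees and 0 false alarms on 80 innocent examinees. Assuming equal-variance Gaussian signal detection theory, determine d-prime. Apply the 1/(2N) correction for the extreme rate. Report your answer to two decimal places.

d-prime = 4.03

The false-alarm rate is 0/80 = 0, so apply the 1/(2N) correction: FA → 1/(2·80) = 0.00625.
z(H) = z(0.93750) = 1.534
z(FA) = z(0.00625) = -2.498
d' = 1.534 − (-2.498) = 4.032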